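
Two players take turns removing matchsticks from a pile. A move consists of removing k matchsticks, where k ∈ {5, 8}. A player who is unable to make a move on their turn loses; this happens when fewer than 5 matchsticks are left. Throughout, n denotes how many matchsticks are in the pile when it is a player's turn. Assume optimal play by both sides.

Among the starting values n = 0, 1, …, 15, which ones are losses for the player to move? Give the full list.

0, 1, 2, 3, 4, 13, 14, 15

Classify positions by backward induction: terminal positions (no move available) are L. From any other position, the mover wins iff some move reaches an L.
n=0: no move → L
n=1: no move → L
n=2: no move → L
n=3: no move → L
n=4: no move → L
n=5: reaches L-position 0 → W
n=6: reaches L-position 1 → W
n=7: reaches L-position 2 → W
n=8: reaches L-position 3 → W
n=9: reaches L-position 4 → W
n=10: reaches L-position 2 → W
n=11: reaches L-position 3 → W
n=12: reaches L-position 4 → W
n=13: only reaches 8(W), 5(W), all W → L
n=14: only reaches 9(W), 6(W), all W → L
n=15: only reaches 10(W), 7(W), all W → L
Reading off the rows marked L gives the requested list; there are 8 such values of n.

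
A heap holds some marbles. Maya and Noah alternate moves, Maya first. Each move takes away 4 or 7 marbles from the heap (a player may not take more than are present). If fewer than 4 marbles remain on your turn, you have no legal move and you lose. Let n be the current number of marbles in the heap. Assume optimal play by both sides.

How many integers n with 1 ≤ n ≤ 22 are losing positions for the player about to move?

8

Label each position W (a win for the player to move) or L (a loss). A position with no legal move is L; any other position is W exactly when some move reaches an L, and L when every move reaches a W.
n=0: no move → L
n=1: no move → L
n=2: no move → L
n=3: no move → L
n=4: W (go to 0, an L position)
n=5: W (go to 1, an L position)
n=6: W (go to 2, an L position)
n=7: W (go to 3, an L position)
n=8: W (go to 1, an L position)
n=9: W (go to 2, an L position)
n=10: W (go to 3, an L position)
n=11: L (options 7(W), 4(W) are all W)
n=12: L (options 8(W), 5(W) are all W)
n=13: L (options 9(W), 6(W) are all W)
n=14: L (options 10(W), 7(W) are all W)
n=15: W (go to 11, an L position)
n=16: W (go to 12, an L position)
n=17: W (go to 13, an L position)
n=18: W (go to 14, an L position)
n=19: W (go to 12, an L position)
n=20: W (go to 13, an L position)
n=21: W (go to 14, an L position)
n=22: L (options 18(W), 15(W) are all W)
L entries with 1 ≤ n ≤ 22 (n=0 is outside the asked range and is not counted): n = 1, 2, 3, 11, 12, 13, 14, 22; that makes 8.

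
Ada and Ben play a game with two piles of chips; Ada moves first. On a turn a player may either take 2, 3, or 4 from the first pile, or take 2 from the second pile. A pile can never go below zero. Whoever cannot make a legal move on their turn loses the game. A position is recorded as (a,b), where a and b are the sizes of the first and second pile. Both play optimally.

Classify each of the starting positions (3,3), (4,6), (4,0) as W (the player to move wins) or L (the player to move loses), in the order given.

Compute win/loss labels from the base case upward. A position with no move is L. Any other position is W if it can reach an L in one move, else L.
No move ever increases a pile, so every position that can arise here has a ≤ 4 and b ≤ 6; it is enough to label the cells with 0 ≤ a ≤ 4 and 0 ≤ b ≤ 6.
Every move lowers a or b (never raises either), so fill the grid row by row in increasing a, and left to right within a row: each cell's successors are then already labelled.
      b=0  b=1  b=2  b=3  b=4  b=5  b=6
a=0:    L    L    W    W    L    L    W
a=1:    L    L    W    W    L    L    W
a=2:    W    W    L    L    W    W    L
a=3:    W    W    L    L    W    W    L
a=4:    W    W    W    W    W    W    W
Cells with no legal move (terminal, hence L): (0,0), (0,1), (1,0), (1,1).
The remaining L cells, each justified by listing all of its moves:
(0,4): the only move is to (0,2)(W), a W ⇒ L
(0,5): the only move is to (0,3)(W), a W ⇒ L
(1,4): the only move is to (1,2)(W), a W ⇒ L
(1,5): the only move is to (1,3)(W), a W ⇒ L
(2,2): moves to (0,2)(W), (2,0)(W); every one is W ⇒ L
(2,3): moves to (0,3)(W), (2,1)(W); every one is W ⇒ L
(2,6): moves to (0,6)(W), (2,4)(W); every one is W ⇒ L
(3,2): moves to (1,2)(W), (0,2)(W), (3,0)(W); every one is W ⇒ L
(3,3): moves to (1,3)(W), (0,3)(W), (3,1)(W); every one is W ⇒ L
(3,6): moves to (1,6)(W), (0,6)(W), (3,4)(W); every one is W ⇒ L
Every other cell has at least one move into one of the L cells above, so it is W.
(3,3): one of the L cells justified above, so L
(4,6): the move to (2,6) reaches an L cell, so W
(4,0): the move to (1,0) reaches an L cell, so W

(3,3): L, (4,6): W, (4,0): W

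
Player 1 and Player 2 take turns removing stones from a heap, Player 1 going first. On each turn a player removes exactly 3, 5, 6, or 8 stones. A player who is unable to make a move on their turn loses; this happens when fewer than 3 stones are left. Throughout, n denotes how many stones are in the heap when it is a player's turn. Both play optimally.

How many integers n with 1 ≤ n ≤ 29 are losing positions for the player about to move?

Build the W/L table. Terminal = L. A non-terminal position is W if it has a move to some L; otherwise it is L.
n=0: no move → L
n=1: no move → L
n=2: no move → L
n=3: reaches L-position 0 → W
n=4: reaches L-position 1 → W
n=5: reaches L-position 2 → W
n=6: reaches L-position 1 → W
n=7: reaches L-position 2 → W
n=8: reaches L-position 2 → W
n=9: reaches L-position 1 → W
n=10: reaches L-position 2 → W
n=11: only reaches 8(W), 6(W), 5(W), 3(W), all W → L
n=12: only reaches 9(W), 7(W), 6(W), 4(W), all W → L
n=13: only reaches 10(W), 8(W), 7(W), 5(W), all W → L
n=14: reaches L-position 11 → W
n=15: reaches L-position 12 → W
n=16: reaches L-position 13 → W
n=17: reaches L-position 12 → W
n=18: reaches L-position 13 → W
n=19: reaches L-position 13 → W
n=20: reaches L-position 12 → W
n=21: reaches L-position 13 → W
n=22: only reaches 19(W), 17(W), 16(W), 14(W), all W → L
n=23: only reaches 20(W), 18(W), 17(W), 15(W), all W → L
n=24: only reaches 21(W), 19(W), 18(W), 16(W), all W → L
n=25: reaches L-position 22 → W
n=26: reaches L-position 23 → W
n=27: reaches L-position 24 → W
n=28: reaches L-position 23 → W
n=29: reaches L-position 24 → W
L entries with 1 ≤ n ≤ 29 (n=0 is outside the asked range and is not counted): n = 1, 2, 11, 12, 13, 22, 23, 24; that makes 8.

8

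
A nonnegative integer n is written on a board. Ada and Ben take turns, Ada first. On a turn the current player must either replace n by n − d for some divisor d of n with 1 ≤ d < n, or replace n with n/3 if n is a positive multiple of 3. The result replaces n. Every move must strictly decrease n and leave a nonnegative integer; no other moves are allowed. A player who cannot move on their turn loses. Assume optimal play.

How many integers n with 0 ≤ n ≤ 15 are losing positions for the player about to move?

Work bottom-up. With no move the player to move loses. Otherwise the position is W if at least one move leads to an L position for the opponent, and L if every move leads to a W.
n=0: no move → L
n=1: no move → L
n=2: can move to 1, which is L ⇒ W
n=3: can move to 1, which is L ⇒ W
n=4: moves to 2(W), 3(W); every one is W ⇒ L
n=5: can move to 4, which is L ⇒ W
n=6: can move to 4, which is L ⇒ W
n=7: the only move is to 6(W), a W ⇒ L
n=8: can move to 4, which is L ⇒ W
n=9: moves to 3(W), 6(W), 8(W); every one is W ⇒ L
n=10: can move to 9, which is L ⇒ W
n=11: the only move is to 10(W), a W ⇒ L
n=12: can move to 4, which is L ⇒ W
n=13: the only move is to 12(W), a W ⇒ L
n=14: can move to 7, which is L ⇒ W
n=15: moves to 5(W), 10(W), 12(W), 14(W); every one is W ⇒ L
L entries with 0 ≤ n ≤ 15: n = 0, 1, 4, 7, 9, 11, 13, 15; that makes 8.

8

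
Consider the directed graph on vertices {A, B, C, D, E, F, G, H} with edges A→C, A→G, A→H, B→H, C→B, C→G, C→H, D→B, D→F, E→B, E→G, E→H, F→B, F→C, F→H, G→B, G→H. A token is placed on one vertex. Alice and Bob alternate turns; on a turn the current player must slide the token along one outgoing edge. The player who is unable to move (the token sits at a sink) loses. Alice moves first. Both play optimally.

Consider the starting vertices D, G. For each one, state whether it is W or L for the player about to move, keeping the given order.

D: L, G: W

Build the W/L table. Terminal = L. A non-terminal position is W if it has a move to some L; otherwise it is L.
Every edge goes from a vertex to one that appears earlier in the order H, B, G, C, E, F, D, A, so processing vertices in that order labels each vertex after all of its successors.
H: no outgoing edge → L
B: can move to H, which is L ⇒ W
G: can move to H, which is L ⇒ W
C: can move to H, which is L ⇒ W
E: can move to H, which is L ⇒ W
F: can move to H, which is L ⇒ W
D: moves to F(W), B(W); every one is W ⇒ L
A: can move to H, which is L ⇒ W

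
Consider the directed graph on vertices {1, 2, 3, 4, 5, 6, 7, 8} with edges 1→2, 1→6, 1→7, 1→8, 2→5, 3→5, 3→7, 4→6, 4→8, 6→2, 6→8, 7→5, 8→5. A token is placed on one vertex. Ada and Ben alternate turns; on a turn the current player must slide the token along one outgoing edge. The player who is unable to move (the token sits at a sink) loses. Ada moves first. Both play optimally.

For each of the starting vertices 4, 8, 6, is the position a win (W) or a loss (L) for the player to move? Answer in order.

4: W, 8: W, 6: L

Use the standard recursion: the mover loses at a terminal position; elsewhere, the mover wins exactly when some move hands the opponent an L position.
Every edge goes from a vertex to one that appears earlier in the order 5, 8, 2, 7, 6, 1, 4, 3, so processing vertices in that order labels each vertex after all of its successors.
5: no outgoing edge → L
8: →5(L), so W
2: →5(L), so W
7: →5(L), so W
6: →2(W), 8(W) — all W, so L
1: →6(L), so W
4: →6(L), so W
3: →5(L), so W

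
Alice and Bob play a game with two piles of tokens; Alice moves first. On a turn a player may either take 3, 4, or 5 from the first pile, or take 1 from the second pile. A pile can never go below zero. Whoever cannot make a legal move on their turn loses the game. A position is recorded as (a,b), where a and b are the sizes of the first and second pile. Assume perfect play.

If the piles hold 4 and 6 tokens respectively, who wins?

Alice wins.

Label each position W (a win for the player to move) or L (a loss). A position with no legal move is L; any other position is W exactly when some move reaches an L, and L when every move reaches a W.
No move ever increases a pile, so every position that can arise here has a ≤ 4 and b ≤ 6; it is enough to label the cells with 0 ≤ a ≤ 4 and 0 ≤ b ≤ 6.
Every move lowers a or b (never raises either), so fill the grid row by row in increasing a, and left to right within a row: each cell's successors are then already labelled.
      b=0  b=1  b=2  b=3  b=4  b=5  b=6
a=0:    L    W    L    W    L    W    L
a=1:    L    W    L    W    L    W    L
a=2:    L    W    L    W    L    W    L
a=3:    W    L    W    L    W    L    W
a=4:    W    L    W    L    W    L    W
Cells with no legal move (terminal, hence L): (0,0), (1,0), (2,0).
The remaining L cells, each justified by listing all of its moves:
(0,2): →(0,1)(W) only, which is W, so L
(0,4): →(0,3)(W) only, which is W, so L
(0,6): →(0,5)(W) only, which is W, so L
(1,2): →(1,1)(W) only, which is W, so L
(1,4): →(1,3)(W) only, which is W, so L
(1,6): →(1,5)(W) only, which is W, so L
(2,2): →(2,1)(W) only, which is W, so L
(2,4): →(2,3)(W) only, which is W, so L
(2,6): →(2,5)(W) only, which is W, so L
(3,1): →(0,1)(W), (3,0)(W) — all W, so L
(3,3): →(0,3)(W), (3,2)(W) — all W, so L
(3,5): →(0,5)(W), (3,4)(W) — all W, so L
(4,1): →(1,1)(W), (0,1)(W), (4,0)(W) — all W, so L
(4,3): →(1,3)(W), (0,3)(W), (4,2)(W) — all W, so L
(4,5): →(1,5)(W), (0,5)(W), (4,4)(W) — all W, so L
Every other cell has at least one move into one of the L cells above, so it is W.
From (4,6) Alice can move to (1,6), reaching an L position.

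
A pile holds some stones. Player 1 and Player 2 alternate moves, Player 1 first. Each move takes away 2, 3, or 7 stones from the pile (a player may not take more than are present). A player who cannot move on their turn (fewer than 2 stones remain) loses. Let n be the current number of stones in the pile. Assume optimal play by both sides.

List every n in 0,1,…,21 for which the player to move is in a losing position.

Work bottom-up. With no move the player to move loses. Otherwise the position is W if at least one move leads to an L position for the opponent, and L if every move leads to a W.
n=0: no move → L
n=1: no move → L
n=2: →0(L), so W
n=3: →1(L), so W
n=4: →1(L), so W
n=5: →3(W), 2(W) — all W, so L
n=6: →4(W), 3(W) — all W, so L
n=7: →5(L), so W
n=8: →6(L), so W
n=9: →6(L), so W
n=10: →8(W), 7(W), 3(W) — all W, so L
n=11: →9(W), 8(W), 4(W) — all W, so L
n=12: →10(L), so W
n=13: →11(L), so W
n=14: →11(L), so W
n=15: →13(W), 12(W), 8(W) — all W, so L
n=16: →14(W), 13(W), 9(W) — all W, so L
n=17: →15(L), so W
n=18: →16(L), so W
n=19: →16(L), so W
n=20: →18(W), 17(W), 13(W) — all W, so L
n=21: →19(W), 18(W), 14(W) — all W, so L
Reading off the rows marked L gives the requested list; there are 10 such values of n.

0, 1, 5, 6, 10, 11, 15, 16, 20, 21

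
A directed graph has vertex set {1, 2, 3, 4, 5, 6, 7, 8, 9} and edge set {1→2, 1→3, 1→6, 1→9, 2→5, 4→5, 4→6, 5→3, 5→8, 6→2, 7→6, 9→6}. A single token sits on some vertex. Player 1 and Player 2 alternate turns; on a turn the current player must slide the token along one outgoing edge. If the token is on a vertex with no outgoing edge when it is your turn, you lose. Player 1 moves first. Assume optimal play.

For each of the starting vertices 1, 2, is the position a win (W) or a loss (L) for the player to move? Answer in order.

1: W, 2: L

Work bottom-up. With no move the player to move loses. Otherwise the position is W if at least one move leads to an L position for the opponent, and L if every move leads to a W.
Every edge goes from a vertex to one that appears earlier in the order 3, 8, 5, 2, 6, 9, 1, 7, 4, so processing vertices in that order labels each vertex after all of its successors.
3: no outgoing edge → L
8: no outgoing edge → L
5: reaches L-position 8 → W
2: only reaches 5(W), which is W → L
6: reaches L-position 2 → W
9: only reaches 6(W), which is W → L
1: reaches L-position 9 → W
7: only reaches 6(W), which is W → L
4: only reaches 6(W), 5(W), all W → L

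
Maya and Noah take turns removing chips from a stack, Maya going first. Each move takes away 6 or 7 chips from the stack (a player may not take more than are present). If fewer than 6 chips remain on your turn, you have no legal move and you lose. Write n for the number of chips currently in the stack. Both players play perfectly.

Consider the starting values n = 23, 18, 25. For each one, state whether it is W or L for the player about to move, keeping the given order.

23: W, 18: L, 25: W

Classify positions by backward induction: terminal positions (no move available) are L. From any other position, the mover wins iff some move reaches an L.
n=0: no move → L
n=1: no move → L
n=2: no move → L
n=3: no move → L
n=4: no move → L
n=5: no move → L
n=6: can move to 0, which is L ⇒ W
n=7: can move to 1, which is L ⇒ W
n=8: can move to 2, which is L ⇒ W
n=9: can move to 3, which is L ⇒ W
n=10: can move to 4, which is L ⇒ W
n=11: can move to 5, which is L ⇒ W
n=12: can move to 5, which is L ⇒ W
n=13: moves to 7(W), 6(W); every one is W ⇒ L
n=14: moves to 8(W), 7(W); every one is W ⇒ L
n=15: moves to 9(W), 8(W); every one is W ⇒ L
n=16: moves to 10(W), 9(W); every one is W ⇒ L
n=17: moves to 11(W), 10(W); every one is W ⇒ L
n=18: moves to 12(W), 11(W); every one is W ⇒ L
n=19: can move to 13, which is L ⇒ W
n=20: can move to 14, which is L ⇒ W
n=21: can move to 15, which is L ⇒ W
n=22: can move to 16, which is L ⇒ W
n=23: can move to 17, which is L ⇒ W
n=24: can move to 18, which is L ⇒ W
n=25: can move to 18, which is L ⇒ W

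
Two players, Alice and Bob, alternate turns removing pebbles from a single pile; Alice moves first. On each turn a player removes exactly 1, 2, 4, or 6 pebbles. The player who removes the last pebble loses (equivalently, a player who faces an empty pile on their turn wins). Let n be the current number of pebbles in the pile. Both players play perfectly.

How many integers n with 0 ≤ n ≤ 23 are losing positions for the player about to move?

Classify positions by backward induction: terminal positions (no move available) are W. From any other position, the mover wins iff some move reaches an L.
n=0: no move; the opponent has just taken the last pebble and therefore loses → W
n=1: only reaches 0(W), which is W → L
n=2: reaches L-position 1 → W
n=3: reaches L-position 1 → W
n=4: only reaches 3(W), 2(W), 0(W), all W → L
n=5: reaches L-position 4 → W
n=6: reaches L-position 4 → W
n=7: reaches L-position 1 → W
n=8: reaches L-position 4 → W
n=9: only reaches 8(W), 7(W), 5(W), 3(W), all W → L
n=10: reaches L-position 9 → W
n=11: reaches L-position 9 → W
n=12: only reaches 11(W), 10(W), 8(W), 6(W), all W → L
n=13: reaches L-position 12 → W
n=14: reaches L-position 12 → W
n=15: reaches L-position 9 → W
n=16: reaches L-position 12 → W
n=17: only reaches 16(W), 15(W), 13(W), 11(W), all W → L
n=18: reaches L-position 17 → W
n=19: reaches L-position 17 → W
n=20: only reaches 19(W), 18(W), 16(W), 14(W), all W → L
n=21: reaches L-position 20 → W
n=22: reaches L-position 20 → W
n=23: reaches L-position 17 → W
L entries with 0 ≤ n ≤ 23: n = 1, 4, 9, 12, 17, 20; that makes 6.

6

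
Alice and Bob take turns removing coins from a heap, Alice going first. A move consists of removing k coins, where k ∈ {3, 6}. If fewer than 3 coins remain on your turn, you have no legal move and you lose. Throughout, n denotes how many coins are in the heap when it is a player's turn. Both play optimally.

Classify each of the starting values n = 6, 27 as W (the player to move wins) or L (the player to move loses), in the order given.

6: W, 27: L

Label each position W (a win for the player to move) or L (a loss). A position with no legal move is L; any other position is W exactly when some move reaches an L, and L when every move reaches a W.
n=0: no move → L
n=1: no move → L
n=2: no move → L
n=3: W (go to 0, an L position)
n=4: W (go to 1, an L position)
n=5: W (go to 2, an L position)
n=6: W (go to 0, an L position)
n=7: W (go to 1, an L position)
n=8: W (go to 2, an L position)
n=9: L (options 6(W), 3(W) are all W)
n=10: L (options 7(W), 4(W) are all W)
n=11: L (options 8(W), 5(W) are all W)
n=12: W (go to 9, an L position)
n=13: W (go to 10, an L position)
n=14: W (go to 11, an L position)
n=15: W (go to 9, an L position)
n=16: W (go to 10, an L position)
n=17: W (go to 11, an L position)
n=18: L (options 15(W), 12(W) are all W)
n=19: L (options 16(W), 13(W) are all W)
n=20: L (options 17(W), 14(W) are all W)
n=21: W (go to 18, an L position)
n=22: W (go to 19, an L position)
n=23: W (go to 20, an L position)
n=24: W (go to 18, an L position)
n=25: W (go to 19, an L position)
n=26: W (go to 20, an L position)
n=27: L (options 24(W), 21(W) are all W)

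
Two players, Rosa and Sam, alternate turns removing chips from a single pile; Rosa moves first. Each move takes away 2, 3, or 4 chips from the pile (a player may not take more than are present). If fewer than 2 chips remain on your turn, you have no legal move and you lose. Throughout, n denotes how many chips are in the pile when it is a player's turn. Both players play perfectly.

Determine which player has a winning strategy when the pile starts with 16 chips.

Rosa wins.

Positions with no move are L. A position that does have a move is losing for the player to move precisely when every available move leads to a winning position for the opponent. Fill in the labels:
n=0: no move → L
n=1: no move → L
n=2: →0(L), so W
n=3: →1(L), so W
n=4: →1(L), so W
n=5: →1(L), so W
n=6: →4(W), 3(W), 2(W) — all W, so L
n=7: →5(W), 4(W), 3(W) — all W, so L
n=8: →6(L), so W
n=9: →7(L), so W
n=10: →7(L), so W
n=11: →7(L), so W
n=12: →10(W), 9(W), 8(W) — all W, so L
n=13: →11(W), 10(W), 9(W) — all W, so L
n=14: →12(L), so W
n=15: →13(L), so W
n=16: →13(L), so W
From 16 Rosa can remove 3, leaving 13, reaching an L position.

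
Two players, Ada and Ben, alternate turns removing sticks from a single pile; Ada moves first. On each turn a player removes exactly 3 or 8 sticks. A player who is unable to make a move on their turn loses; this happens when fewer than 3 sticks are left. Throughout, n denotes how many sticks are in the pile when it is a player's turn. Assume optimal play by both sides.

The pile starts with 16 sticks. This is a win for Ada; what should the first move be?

Label each position W (a win for the player to move) or L (a loss). A position with no legal move is L; any other position is W exactly when some move reaches an L, and L when every move reaches a W.
n=0: no move → L
n=1: no move → L
n=2: no move → L
n=3: →0(L), so W
n=4: →1(L), so W
n=5: →2(L), so W
n=6: →3(W) only, which is W, so L
n=7: →4(W) only, which is W, so L
n=8: →0(L), so W
n=9: →6(L), so W
n=10: →7(L), so W
n=11: →8(W), 3(W) — all W, so L
n=12: →9(W), 4(W) — all W, so L
n=13: →10(W), 5(W) — all W, so L
n=14: →11(L), so W
n=15: →12(L), so W
n=16: →13(L), so W
From 16, the L positions reachable in one move are: 13.

Remove 3, leaving 13.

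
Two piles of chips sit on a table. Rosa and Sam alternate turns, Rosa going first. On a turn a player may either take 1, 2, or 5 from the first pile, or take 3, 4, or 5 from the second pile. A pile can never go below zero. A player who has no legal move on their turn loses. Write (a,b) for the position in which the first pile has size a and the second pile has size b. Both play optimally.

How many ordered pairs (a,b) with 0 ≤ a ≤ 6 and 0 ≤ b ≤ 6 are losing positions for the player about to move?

17

Positions with no move are L. A position that does have a move is losing for the player to move precisely when every available move leads to a winning position for the opponent. Fill in the labels:
Every move lowers a or b (never raises either), so fill the grid row by row in increasing a, and left to right within a row: each cell's successors are then already labelled.
      b=0  b=1  b=2  b=3  b=4  b=5  b=6
a=0:    L    L    L    W    W    W    W
a=1:    W    W    W    L    L    L    W
a=2:    W    W    W    W    W    W    L
a=3:    L    L    L    W    W    W    W
a=4:    W    W    W    L    L    L    W
a=5:    W    W    W    W    W    W    L
a=6:    L    L    L    W    W    W    W
Cells with no legal move (terminal, hence L): (0,0), (0,1), (0,2).
The remaining L cells, each justified by listing all of its moves:
(1,3): moves to (0,3)(W), (1,0)(W); every one is W ⇒ L
(1,4): moves to (0,4)(W), (1,1)(W), (1,0)(W); every one is W ⇒ L
(1,5): moves to (0,5)(W), (1,2)(W), (1,1)(W), (1,0)(W); every one is W ⇒ L
(2,6): moves to (1,6)(W), (0,6)(W), (2,3)(W), (2,2)(W), (2,1)(W); every one is W ⇒ L
(3,0): moves to (2,0)(W), (1,0)(W); every one is W ⇒ L
(3,1): moves to (2,1)(W), (1,1)(W); every one is W ⇒ L
(3,2): moves to (2,2)(W), (1,2)(W); every one is W ⇒ L
(4,3): moves to (3,3)(W), (2,3)(W), (4,0)(W); every one is W ⇒ L
(4,4): moves to (3,4)(W), (2,4)(W), (4,1)(W), (4,0)(W); every one is W ⇒ L
(4,5): moves to (3,5)(W), (2,5)(W), (4,2)(W), (4,1)(W), (4,0)(W); every one is W ⇒ L
(5,6): moves to (4,6)(W), (3,6)(W), (0,6)(W), (5,3)(W), (5,2)(W), (5,1)(W); every one is W ⇒ L
(6,0): moves to (5,0)(W), (4,0)(W), (1,0)(W); every one is W ⇒ L
(6,1): moves to (5,1)(W), (4,1)(W), (1,1)(W); every one is W ⇒ L
(6,2): moves to (5,2)(W), (4,2)(W), (1,2)(W); every one is W ⇒ L
Every other cell has at least one move into one of the L cells above, so it is W.
L cells per row: a=0: 3, a=1: 3, a=2: 1, a=3: 3, a=4: 3, a=5: 1, a=6: 3; total 17.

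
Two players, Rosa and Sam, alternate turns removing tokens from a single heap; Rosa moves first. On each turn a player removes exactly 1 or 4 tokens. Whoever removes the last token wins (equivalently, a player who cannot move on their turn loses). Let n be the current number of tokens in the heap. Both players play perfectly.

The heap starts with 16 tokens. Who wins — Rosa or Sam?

Rosa wins.

Compute win/loss labels from the base case upward. A position with no move is L. Any other position is W if it can reach an L in one move, else L.
n=0: no move → L
n=1: can move to 0, which is L ⇒ W
n=2: the only move is to 1(W), a W ⇒ L
n=3: can move to 2, which is L ⇒ W
n=4: can move to 0, which is L ⇒ W
n=5: moves to 4(W), 1(W); every one is W ⇒ L
n=6: can move to 5, which is L ⇒ W
n=7: moves to 6(W), 3(W); every one is W ⇒ L
n=8: can move to 7, which is L ⇒ W
n=9: can move to 5, which is L ⇒ W
n=10: moves to 9(W), 6(W); every one is W ⇒ L
n=11: can move to 10, which is L ⇒ W
n=12: moves to 11(W), 8(W); every one is W ⇒ L
n=13: can move to 12, which is L ⇒ W
n=14: can move to 10, which is L ⇒ W
n=15: moves to 14(W), 11(W); every one is W ⇒ L
n=16: can move to 15, which is L ⇒ W
From 16 Rosa can remove 1, leaving 15, reaching an L position.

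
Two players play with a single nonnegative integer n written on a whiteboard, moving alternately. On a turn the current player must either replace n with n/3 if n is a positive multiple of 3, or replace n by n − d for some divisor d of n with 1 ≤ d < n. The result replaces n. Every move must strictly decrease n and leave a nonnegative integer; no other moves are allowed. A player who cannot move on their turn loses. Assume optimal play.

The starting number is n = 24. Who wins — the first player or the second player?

The first player wins.

Positions with no move are L. A position that does have a move is losing for the player to move precisely when every available move leads to a winning position for the opponent. Fill in the labels:
n=0: no move → L
n=1: no move → L
n=2: can move to 1, which is L ⇒ W
n=3: can move to 1, which is L ⇒ W
n=4: moves to 2(W), 3(W); every one is W ⇒ L
n=5: can move to 4, which is L ⇒ W
n=6: can move to 4, which is L ⇒ W
n=7: the only move is to 6(W), a W ⇒ L
n=8: can move to 4, which is L ⇒ W
n=9: moves to 3(W), 6(W), 8(W); every one is W ⇒ L
n=10: can move to 9, which is L ⇒ W
n=11: the only move is to 10(W), a W ⇒ L
n=12: can move to 4, which is L ⇒ W
n=13: the only move is to 12(W), a W ⇒ L
n=14: can move to 7, which is L ⇒ W
n=15: moves to 5(W), 10(W), 12(W), 14(W); every one is W ⇒ L
n=16: can move to 15, which is L ⇒ W
n=17: the only move is to 16(W), a W ⇒ L
n=18: can move to 9, which is L ⇒ W
n=19: the only move is to 18(W), a W ⇒ L
n=20: can move to 15, which is L ⇒ W
n=21: can move to 7, which is L ⇒ W
n=22: can move to 11, which is L ⇒ W
n=23: the only move is to 22(W), a W ⇒ L
n=24: can move to 23, which is L ⇒ W
From 24 the player to move can move to 23, reaching an L position.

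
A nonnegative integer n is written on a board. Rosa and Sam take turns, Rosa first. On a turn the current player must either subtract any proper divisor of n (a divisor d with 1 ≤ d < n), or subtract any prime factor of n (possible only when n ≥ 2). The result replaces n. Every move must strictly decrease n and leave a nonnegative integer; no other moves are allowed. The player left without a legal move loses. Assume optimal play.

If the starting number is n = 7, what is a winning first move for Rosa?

Move to 0.

Build the W/L table. Terminal = L. A non-terminal position is W if it has a move to some L; otherwise it is L.
n=0: no move → L
n=1: no move → L
n=2: →0(L), so W
n=3: →0(L), so W
n=4: →2(W), 3(W) — all W, so L
n=5: →0(L), so W
n=6: →4(L), so W
n=7: →0(L), so W
From 7, the L positions reachable in one move are: 0.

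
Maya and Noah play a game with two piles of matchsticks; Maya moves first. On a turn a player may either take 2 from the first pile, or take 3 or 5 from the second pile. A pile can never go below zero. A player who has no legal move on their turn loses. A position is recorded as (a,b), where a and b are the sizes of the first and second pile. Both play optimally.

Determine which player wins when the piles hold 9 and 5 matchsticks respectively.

Work bottom-up. With no move the player to move loses. Otherwise the position is W if at least one move leads to an L position for the opponent, and L if every move leads to a W.
No move ever increases a pile, so every position that can arise here has a ≤ 9 and b ≤ 5; it is enough to label the cells with 0 ≤ a ≤ 9 and 0 ≤ b ≤ 5.
Every move lowers a or b (never raises either), so fill the grid row by row in increasing a, and left to right within a row: each cell's successors are then already labelled.
      b=0  b=1  b=2  b=3  b=4  b=5
a=0:    L    L    L    W    W    W
a=1:    L    L    L    W    W    W
a=2:    W    W    W    L    L    L
a=3:    W    W    W    L    L    L
a=4:    L    L    L    W    W    W
a=5:    L    L    L    W    W    W
a=6:    W    W    W    L    L    L
a=7:    W    W    W    L    L    L
a=8:    L    L    L    W    W    W
a=9:    L    L    L    W    W    W
Cells with no legal move (terminal, hence L): (0,0), (0,1), (0,2), (1,0), (1,1), (1,2).
The remaining L cells, each justified by listing all of its moves:
(2,3): →(0,3)(W), (2,0)(W) — all W, so L
(2,4): →(0,4)(W), (2,1)(W) — all W, so L
(2,5): →(0,5)(W), (2,2)(W), (2,0)(W) — all W, so L
(3,3): →(1,3)(W), (3,0)(W) — all W, so L
(3,4): →(1,4)(W), (3,1)(W) — all W, so L
(3,5): →(1,5)(W), (3,2)(W), (3,0)(W) — all W, so L
(4,0): →(2,0)(W) only, which is W, so L
(4,1): →(2,1)(W) only, which is W, so L
(4,2): →(2,2)(W) only, which is W, so L
(5,0): →(3,0)(W) only, which is W, so L
(5,1): →(3,1)(W) only, which is W, so L
(5,2): →(3,2)(W) only, which is W, so L
(6,3): →(4,3)(W), (6,0)(W) — all W, so L
(6,4): →(4,4)(W), (6,1)(W) — all W, so L
(6,5): →(4,5)(W), (6,2)(W), (6,0)(W) — all W, so L
(7,3): →(5,3)(W), (7,0)(W) — all W, so L
(7,4): →(5,4)(W), (7,1)(W) — all W, so L
(7,5): →(5,5)(W), (7,2)(W), (7,0)(W) — all W, so L
(8,0): →(6,0)(W) only, which is W, so L
(8,1): →(6,1)(W) only, which is W, so L
(8,2): →(6,2)(W) only, which is W, so L
(9,0): →(7,0)(W) only, which is W, so L
(9,1): →(7,1)(W) only, which is W, so L
(9,2): →(7,2)(W) only, which is W, so L
Every other cell has at least one move into one of the L cells above, so it is W.
The starting position (9,5) is W: Maya should move to (7,5), handing over an L position.

Maya wins.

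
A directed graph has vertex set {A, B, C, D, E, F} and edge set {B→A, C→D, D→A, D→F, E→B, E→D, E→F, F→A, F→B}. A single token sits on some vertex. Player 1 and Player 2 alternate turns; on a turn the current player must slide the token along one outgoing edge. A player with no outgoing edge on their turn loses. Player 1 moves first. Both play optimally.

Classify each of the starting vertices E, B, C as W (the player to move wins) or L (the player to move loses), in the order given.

Label each position W (a win for the player to move) or L (a loss). A position with no legal move is L; any other position is W exactly when some move reaches an L, and L when every move reaches a W.
Every edge goes from a vertex to one that appears earlier in the order A, B, F, D, E, C, so processing vertices in that order labels each vertex after all of its successors.
A: no outgoing edge → L
B: →A(L), so W
F: →A(L), so W
D: →A(L), so W
E: →D(W), F(W), B(W) — all W, so L
C: →D(W) only, which is W, so L

E: L, B: W, C: L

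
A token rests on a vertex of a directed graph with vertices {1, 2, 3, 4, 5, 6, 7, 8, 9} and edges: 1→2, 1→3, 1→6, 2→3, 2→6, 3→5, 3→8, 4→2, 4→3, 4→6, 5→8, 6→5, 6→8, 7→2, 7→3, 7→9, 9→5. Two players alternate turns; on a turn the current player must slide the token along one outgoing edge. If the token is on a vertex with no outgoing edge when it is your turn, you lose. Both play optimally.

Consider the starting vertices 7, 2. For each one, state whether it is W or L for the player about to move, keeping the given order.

7: W, 2: L

Use the standard recursion: the mover loses at a terminal position; elsewhere, the mover wins exactly when some move hands the opponent an L position.
Every edge goes from a vertex to one that appears earlier in the order 8, 5, 6, 3, 2, 1, 9, 7, 4, so processing vertices in that order labels each vertex after all of its successors.
8: no outgoing edge → L
5: W (go to 8, an L position)
6: W (go to 8, an L position)
3: W (go to 8, an L position)
2: L (options 3(W), 6(W) are all W)
1: W (go to 2, an L position)
9: L (sole option 5(W) is W)
7: W (go to 9, an L position)
4: W (go to 2, an L position)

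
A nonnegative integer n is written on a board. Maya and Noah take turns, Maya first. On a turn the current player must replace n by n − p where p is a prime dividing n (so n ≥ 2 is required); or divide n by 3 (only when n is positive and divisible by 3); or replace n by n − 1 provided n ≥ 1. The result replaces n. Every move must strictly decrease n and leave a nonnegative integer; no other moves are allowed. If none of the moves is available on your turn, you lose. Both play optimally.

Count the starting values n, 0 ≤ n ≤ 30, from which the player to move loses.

8

Label each position W (a win for the player to move) or L (a loss). A position with no legal move is L; any other position is W exactly when some move reaches an L, and L when every move reaches a W.
n=0: no move → L
n=1: W (go to 0, an L position)
n=2: W (go to 0, an L position)
n=3: W (go to 0, an L position)
n=4: L (options 2(W), 3(W) are all W)
n=5: W (go to 0, an L position)
n=6: W (go to 4, an L position)
n=7: W (go to 0, an L position)
n=8: L (options 6(W), 7(W) are all W)
n=9: W (go to 8, an L position)
n=10: W (go to 8, an L position)
n=11: W (go to 0, an L position)
n=12: W (go to 4, an L position)
n=13: W (go to 0, an L position)
n=14: L (options 7(W), 12(W), 13(W) are all W)
n=15: W (go to 14, an L position)
n=16: W (go to 14, an L position)
n=17: W (go to 0, an L position)
n=18: L (options 6(W), 15(W), 16(W), 17(W) are all W)
n=19: W (go to 0, an L position)
n=20: W (go to 18, an L position)
n=21: W (go to 14, an L position)
n=22: L (options 11(W), 20(W), 21(W) are all W)
n=23: W (go to 0, an L position)
n=24: W (go to 8, an L position)
n=25: L (options 20(W), 24(W) are all W)
n=26: W (go to 25, an L position)
n=27: L (options 9(W), 24(W), 26(W) are all W)
n=28: W (go to 27, an L position)
n=29: W (go to 0, an L position)
n=30: W (go to 25, an L position)
L entries with 0 ≤ n ≤ 30: n = 0, 4, 8, 14, 18, 22, 25, 27; that makes 8.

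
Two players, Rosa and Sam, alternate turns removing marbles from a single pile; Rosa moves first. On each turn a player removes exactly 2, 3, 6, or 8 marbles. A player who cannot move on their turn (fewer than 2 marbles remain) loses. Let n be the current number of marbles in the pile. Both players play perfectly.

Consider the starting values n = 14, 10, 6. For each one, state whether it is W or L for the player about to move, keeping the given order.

14: L, 10: L, 6: W

Label each position W (a win for the player to move) or L (a loss). A position with no legal move is L; any other position is W exactly when some move reaches an L, and L when every move reaches a W.
n=0: no move → L
n=1: no move → L
n=2: →0(L), so W
n=3: →1(L), so W
n=4: →1(L), so W
n=5: →3(W), 2(W) — all W, so L
n=6: →0(L), so W
n=7: →5(L), so W
n=8: →5(L), so W
n=9: →1(L), so W
n=10: →8(W), 7(W), 4(W), 2(W) — all W, so L
n=11: →5(L), so W
n=12: →10(L), so W
n=13: →10(L), so W
n=14: →12(W), 11(W), 8(W), 6(W) — all W, so L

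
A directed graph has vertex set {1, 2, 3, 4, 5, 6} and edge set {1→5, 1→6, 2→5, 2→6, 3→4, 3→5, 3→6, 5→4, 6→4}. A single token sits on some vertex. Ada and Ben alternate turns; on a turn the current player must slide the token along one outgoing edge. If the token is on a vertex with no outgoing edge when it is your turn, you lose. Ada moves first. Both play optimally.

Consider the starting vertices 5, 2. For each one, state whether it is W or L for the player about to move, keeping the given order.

5: W, 2: L

Work bottom-up. With no move the player to move loses. Otherwise the position is W if at least one move leads to an L position for the opponent, and L if every move leads to a W.
Every edge goes from a vertex to one that appears earlier in the order 4, 6, 5, 3, 2, 1, so processing vertices in that order labels each vertex after all of its successors.
4: no outgoing edge → L
6: W (go to 4, an L position)
5: W (go to 4, an L position)
3: W (go to 4, an L position)
2: L (options 5(W), 6(W) are all W)
1: L (options 5(W), 6(W) are all W)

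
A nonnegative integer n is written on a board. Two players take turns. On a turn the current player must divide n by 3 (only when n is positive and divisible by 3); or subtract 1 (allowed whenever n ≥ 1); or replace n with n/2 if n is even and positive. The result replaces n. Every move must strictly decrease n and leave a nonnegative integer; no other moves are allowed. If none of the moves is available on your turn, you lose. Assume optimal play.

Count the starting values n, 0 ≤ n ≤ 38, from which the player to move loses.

15

Positions with no move are L. A position that does have a move is losing for the player to move precisely when every available move leads to a winning position for the opponent. Fill in the labels:
n=0: no move → L
n=1: reaches L-position 0 → W
n=2: only reaches 1(W), which is W → L
n=3: reaches L-position 2 → W
n=4: reaches L-position 2 → W
n=5: only reaches 4(W), which is W → L
n=6: reaches L-position 2 → W
n=7: only reaches 6(W), which is W → L
n=8: reaches L-position 7 → W
n=9: only reaches 3(W), 8(W), all W → L
n=10: reaches L-position 5 → W
n=11: only reaches 10(W), which is W → L
n=12: reaches L-position 11 → W
n=13: only reaches 12(W), which is W → L
n=14: reaches L-position 7 → W
n=15: reaches L-position 5 → W
n=16: only reaches 8(W), 15(W), all W → L
n=17: reaches L-position 16 → W
n=18: reaches L-position 9 → W
n=19: only reaches 18(W), which is W → L
n=20: reaches L-position 19 → W
n=21: reaches L-position 7 → W
n=22: reaches L-position 11 → W
n=23: only reaches 22(W), which is W → L
n=24: reaches L-position 23 → W
n=25: only reaches 24(W), which is W → L
n=26: reaches L-position 13 → W
n=27: reaches L-position 9 → W
n=28: only reaches 14(W), 27(W), all W → L
n=29: reaches L-position 28 → W
n=30: only reaches 10(W), 15(W), 29(W), all W → L
n=31: reaches L-position 30 → W
n=32: reaches L-position 16 → W
n=33: reaches L-position 11 → W
n=34: only reaches 17(W), 33(W), all W → L
n=35: reaches L-position 34 → W
n=36: only reaches 12(W), 18(W), 35(W), all W → L
n=37: reaches L-position 36 → W
n=38: reaches L-position 19 → W
L entries with 0 ≤ n ≤ 38: n = 0, 2, 5, 7, 9, 11, 13, 16, 19, 23, 25, 28, 30, 34, 36; that makes 15.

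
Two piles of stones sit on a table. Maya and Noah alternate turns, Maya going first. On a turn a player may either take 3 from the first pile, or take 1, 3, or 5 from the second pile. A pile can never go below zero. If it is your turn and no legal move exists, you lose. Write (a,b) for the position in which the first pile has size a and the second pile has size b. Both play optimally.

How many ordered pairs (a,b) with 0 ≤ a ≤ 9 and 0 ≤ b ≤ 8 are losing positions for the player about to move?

Classify positions by backward induction: terminal positions (no move available) are L. From any other position, the mover wins iff some move reaches an L.
Every move lowers a or b (never raises either), so fill the grid row by row in increasing a, and left to right within a row: each cell's successors are then already labelled.
      b=0  b=1  b=2  b=3  b=4  b=5  b=6  b=7  b=8
a=0:    L    W    L    W    L    W    L    W    L
a=1:    L    W    L    W    L    W    L    W    L
a=2:    L    W    L    W    L    W    L    W    L
a=3:    W    L    W    L    W    L    W    L    W
a=4:    W    L    W    L    W    L    W    L    W
a=5:    W    L    W    L    W    L    W    L    W
a=6:    L    W    L    W    L    W    L    W    L
a=7:    L    W    L    W    L    W    L    W    L
a=8:    L    W    L    W    L    W    L    W    L
a=9:    W    L    W    L    W    L    W    L    W
Cells with no legal move (terminal, hence L): (0,0), (1,0), (2,0).
The remaining L cells, each justified by listing all of its moves:
(0,2): →(0,1)(W) only, which is W, so L
(0,4): →(0,3)(W), (0,1)(W) — all W, so L
(0,6): →(0,5)(W), (0,3)(W), (0,1)(W) — all W, so L
(0,8): →(0,7)(W), (0,5)(W), (0,3)(W) — all W, so L
(1,2): →(1,1)(W) only, which is W, so L
(1,4): →(1,3)(W), (1,1)(W) — all W, so L
(1,6): →(1,5)(W), (1,3)(W), (1,1)(W) — all W, so L
(1,8): →(1,7)(W), (1,5)(W), (1,3)(W) — all W, so L
(2,2): →(2,1)(W) only, which is W, so L
(2,4): →(2,3)(W), (2,1)(W) — all W, so L
(2,6): →(2,5)(W), (2,3)(W), (2,1)(W) — all W, so L
(2,8): →(2,7)(W), (2,5)(W), (2,3)(W) — all W, so L
(3,1): →(0,1)(W), (3,0)(W) — all W, so L
(3,3): →(0,3)(W), (3,2)(W), (3,0)(W) — all W, so L
(3,5): →(0,5)(W), (3,4)(W), (3,2)(W), (3,0)(W) — all W, so L
(3,7): →(0,7)(W), (3,6)(W), (3,4)(W), (3,2)(W) — all W, so L
(4,1): →(1,1)(W), (4,0)(W) — all W, so L
(4,3): →(1,3)(W), (4,2)(W), (4,0)(W) — all W, so L
(4,5): →(1,5)(W), (4,4)(W), (4,2)(W), (4,0)(W) — all W, so L
(4,7): →(1,7)(W), (4,6)(W), (4,4)(W), (4,2)(W) — all W, so L
(5,1): →(2,1)(W), (5,0)(W) — all W, so L
(5,3): →(2,3)(W), (5,2)(W), (5,0)(W) — all W, so L
(5,5): →(2,5)(W), (5,4)(W), (5,2)(W), (5,0)(W) — all W, so L
(5,7): →(2,7)(W), (5,6)(W), (5,4)(W), (5,2)(W) — all W, so L
(6,0): →(3,0)(W) only, which is W, so L
(6,2): →(3,2)(W), (6,1)(W) — all W, so L
(6,4): →(3,4)(W), (6,3)(W), (6,1)(W) — all W, so L
(6,6): →(3,6)(W), (6,5)(W), (6,3)(W), (6,1)(W) — all W, so L
(6,8): →(3,8)(W), (6,7)(W), (6,5)(W), (6,3)(W) — all W, so L
(7,0): →(4,0)(W) only, which is W, so L
(7,2): →(4,2)(W), (7,1)(W) — all W, so L
(7,4): →(4,4)(W), (7,3)(W), (7,1)(W) — all W, so L
(7,6): →(4,6)(W), (7,5)(W), (7,3)(W), (7,1)(W) — all W, so L
(7,8): →(4,8)(W), (7,7)(W), (7,5)(W), (7,3)(W) — all W, so L
(8,0): →(5,0)(W) only, which is W, so L
(8,2): →(5,2)(W), (8,1)(W) — all W, so L
(8,4): →(5,4)(W), (8,3)(W), (8,1)(W) — all W, so L
(8,6): →(5,6)(W), (8,5)(W), (8,3)(W), (8,1)(W) — all W, so L
(8,8): →(5,8)(W), (8,7)(W), (8,5)(W), (8,3)(W) — all W, so L
(9,1): →(6,1)(W), (9,0)(W) — all W, so L
(9,3): →(6,3)(W), (9,2)(W), (9,0)(W) — all W, so L
(9,5): →(6,5)(W), (9,4)(W), (9,2)(W), (9,0)(W) — all W, so L
(9,7): →(6,7)(W), (9,6)(W), (9,4)(W), (9,2)(W) — all W, so L
Every other cell has at least one move into one of the L cells above, so it is W.
L cells per row: a=0: 5, a=1: 5, a=2: 5, a=3: 4, a=4: 4, a=5: 4, a=6: 5, a=7: 5, a=8: 5, a=9: 4; total 46.

46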